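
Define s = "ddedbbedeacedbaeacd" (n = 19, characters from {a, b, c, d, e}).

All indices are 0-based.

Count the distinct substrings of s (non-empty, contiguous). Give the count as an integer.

168

rank→(start, suffix):
  0 → (16, 'acd')
  1 → (9, 'acedbaeacd')
  2 → (14, 'aeacd')
  3 → (13, 'baeacd')
  4 → (4, 'bbedeacedbaeacd')
  5 → (5, 'bedeacedbaeacd')
  6 → (17, 'cd')
  7 → (10, 'cedbaeacd')
  8 → (18, 'd')
  9 → (12, 'dbaeacd')
  10 → (3, 'dbbedeacedbaeacd')
  11 → (0, 'ddedbbedeacedbaeacd')
  12 → (7, 'deacedbaeacd')
  13 → (1, 'dedbbedeacedbaeacd')
  14 → (15, 'eacd')
  15 → (8, 'eacedbaeacd')
  16 → (11, 'edbaeacd')
  17 → (2, 'edbbedeacedbaeacd')
  18 → (6, 'edeacedbaeacd')

SA = [16, 9, 14, 13, 4, 5, 17, 10, 18, 12, 3, 0, 7, 1, 15, 8, 11, 2, 6]
rank  pair      lcp
   1  s[16:],s[9:]  2  'ac'
   2  s[9:],s[14:]  1  'a'
   3  s[14:],s[13:]  0  ''
   4  s[13:],s[4:]  1  'b'
   5  s[4:],s[5:]  1  'b'
   6  s[5:],s[17:]  0  ''
   7  s[17:],s[10:]  1  'c'
   8  s[10:],s[18:]  0  ''
   9  s[18:],s[12:]  1  'd'
  10  s[12:],s[3:]  2  'db'
  11  s[3:],s[0:]  1  'd'
  12  s[0:],s[7:]  1  'd'
  13  s[7:],s[1:]  2  'de'
  14  s[1:],s[15:]  0  ''
  15  s[15:],s[8:]  3  'eac'
  16  s[8:],s[11:]  1  'e'
  17  s[11:],s[2:]  3  'edb'
  18  s[2:],s[6:]  2  'ed'

n(n+1)/2 = 19·20/2 = 190
Σ LCP = 0 + 2 + 1 + 0 + 1 + 1 + 0 + 1 + 0 + 1 + 2 + 1 + 1 + 2 + 0 + 3 + 1 + 3 + 2 = 22
distinct = 190 − 22 = 168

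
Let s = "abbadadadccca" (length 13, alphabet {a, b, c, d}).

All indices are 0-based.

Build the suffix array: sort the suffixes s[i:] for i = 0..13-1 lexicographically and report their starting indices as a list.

[12, 0, 3, 5, 7, 2, 1, 11, 10, 9, 4, 6, 8]

rank→(start, suffix):
  0 → (12, 'a')
  1 → (0, 'abbadadadccca')
  2 → (3, 'adadadccca')
  3 → (5, 'adadccca')
  4 → (7, 'adccca')
  5 → (2, 'badadadccca')
  6 → (1, 'bbadadadccca')
  7 → (11, 'ca')
  8 → (10, 'cca')
  9 → (9, 'ccca')
  10 → (4, 'dadadccca')
  11 → (6, 'dadccca')
  12 → (8, 'dccca')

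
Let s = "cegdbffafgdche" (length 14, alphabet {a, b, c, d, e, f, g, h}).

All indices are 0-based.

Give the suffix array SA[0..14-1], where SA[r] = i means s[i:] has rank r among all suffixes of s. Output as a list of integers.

rank→(start, suffix):
  0 → (7, 'afgdche')
  1 → (4, 'bffafgdche')
  2 → (0, 'cegdbffafgdche')
  3 → (11, 'che')
  4 → (3, 'dbffafgdche')
  5 → (10, 'dche')
  6 → (13, 'e')
  7 → (1, 'egdbffafgdche')
  8 → (6, 'fafgdche')
  9 → (5, 'ffafgdche')
  10 → (8, 'fgdche')
  11 → (2, 'gdbffafgdche')
  12 → (9, 'gdche')
  13 → (12, 'he')

[7, 4, 0, 11, 3, 10, 13, 1, 6, 5, 8, 2, 9, 12]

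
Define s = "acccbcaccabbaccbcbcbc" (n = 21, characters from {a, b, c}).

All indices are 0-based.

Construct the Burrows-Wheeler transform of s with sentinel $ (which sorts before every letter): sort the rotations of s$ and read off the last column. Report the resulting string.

cccb$baccccbcbbcbcacaa

rank  rotation                last
    0  $acccbcaccabbaccbcbcbc  c
    1  abbaccbcbcbc$acccbcacc  c
    2  accabbaccbcbcbc$acccbc  c
    3  accbcbcbc$acccbcaccabb  b
    4  acccbcaccabbaccbcbcbc$  $
    5  baccbcbcbc$acccbcaccab  b
    6  bbaccbcbcbc$acccbcacca  a
    7  bc$acccbcaccabbaccbcbc  c
    8  bcaccabbaccbcbcbc$accc  c
    9  bcbc$acccbcaccabbaccbc  c
   10  bcbcbc$acccbcaccabbacc  c
   11  c$acccbcaccabbaccbcbcb  b
   12  cabbaccbcbcbc$acccbcac  c
   13  caccabbaccbcbcbc$acccb  b
   14  cbc$acccbcaccabbaccbcb  b
   15  cbcaccabbaccbcbcbc$acc  c
   16  cbcbc$acccbcaccabbaccb  b
   17  cbcbcbc$acccbcaccabbac  c
   18  ccabbaccbcbcbc$acccbca  a
   19  ccbcaccabbaccbcbcbc$ac  c
   20  ccbcbcbc$acccbcaccabba  a
   21  cccbcaccabbaccbcbcbc$a  a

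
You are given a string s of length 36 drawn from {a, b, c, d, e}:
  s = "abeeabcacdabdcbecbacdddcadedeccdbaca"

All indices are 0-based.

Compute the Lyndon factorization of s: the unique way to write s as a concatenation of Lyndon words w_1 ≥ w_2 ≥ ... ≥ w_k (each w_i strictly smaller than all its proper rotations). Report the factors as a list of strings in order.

["abee", "abcacdabdcbecbacdddcadedeccdbac", "a"]

emit factor 1: 'abee' (i=0, period=4)
emit factor 2: 'abcacdabdcbecbacdddcadedeccdbac' (i=4, period=31)
emit factor 3: 'a' (i=35, period=1)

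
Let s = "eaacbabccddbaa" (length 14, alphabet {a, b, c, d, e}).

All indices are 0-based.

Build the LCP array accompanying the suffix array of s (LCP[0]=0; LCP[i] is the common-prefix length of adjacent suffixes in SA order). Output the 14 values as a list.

rank→(start, suffix):
  0 → (13, 'a')
  1 → (12, 'aa')
  2 → (1, 'aacbabccddbaa')
  3 → (5, 'abccddbaa')
  4 → (2, 'acbabccddbaa')
  5 → (11, 'baa')
  6 → (4, 'babccddbaa')
  7 → (6, 'bccddbaa')
  8 → (3, 'cbabccddbaa')
  9 → (7, 'ccddbaa')
  10 → (8, 'cddbaa')
  11 → (10, 'dbaa')
  12 → (9, 'ddbaa')
  13 → (0, 'eaacbabccddbaa')

SA = [13, 12, 1, 5, 2, 11, 4, 6, 3, 7, 8, 10, 9, 0]
i: (SA[i-1],SA[i]) lcp shared
  1: (13,12) 1 'a'
  2: (12,1) 2 'aa'
  3: (1,5) 1 'a'
  4: (5,2) 1 'a'
  5: (2,11) 0 ''
  6: (11,4) 2 'ba'
  7: (4,6) 1 'b'
  8: (6,3) 0 ''
  9: (3,7) 1 'c'
  10: (7,8) 1 'c'
  11: (8,10) 0 ''
  12: (10,9) 1 'd'
  13: (9,0) 0 ''

[0, 1, 2, 1, 1, 0, 2, 1, 0, 1, 1, 0, 1, 0]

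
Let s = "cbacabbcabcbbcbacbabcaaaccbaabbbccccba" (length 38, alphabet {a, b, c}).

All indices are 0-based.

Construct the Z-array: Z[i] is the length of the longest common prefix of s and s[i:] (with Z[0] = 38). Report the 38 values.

Z[0]=38
i=1: fresh scan; Z[1]=0
i=2: fresh scan; Z[2]=0
i=3: fresh scan; Z[3]=1 extend→box=[3,4)
i=4: fresh scan; Z[4]=0
i=5: fresh scan; Z[5]=0
i=6: fresh scan; Z[6]=0
i=7: fresh scan; Z[7]=1 extend→box=[7,8)
i=8: fresh scan; Z[8]=0
i=9: fresh scan; Z[9]=0
i=10: fresh scan; Z[10]=2 extend→box=[10,12)
i=11: min(r-i=1, Z[1]=0)=0; Z[11]=0
i=12: fresh scan; Z[12]=0
i=13: fresh scan; Z[13]=4 extend→box=[13,17)
i=14: min(r-i=3, Z[1]=0)=0; Z[14]=0
i=15: min(r-i=2, Z[2]=0)=0; Z[15]=0
i=16: min(r-i=1, Z[3]=1)=1; Z[16]=3 extend→box=[16,19)
i=17: min(r-i=2, Z[1]=0)=0; Z[17]=0
i=18: min(r-i=1, Z[2]=0)=0; Z[18]=0
i=19: fresh scan; Z[19]=0
i=20: fresh scan; Z[20]=1 extend→box=[20,21)
i=21: fresh scan; Z[21]=0
i=22: fresh scan; Z[22]=0
i=23: fresh scan; Z[23]=0
i=24: fresh scan; Z[24]=1 extend→box=[24,25)
i=25: fresh scan; Z[25]=3 extend→box=[25,28)
i=26: min(r-i=2, Z[1]=0)=0; Z[26]=0
i=27: min(r-i=1, Z[2]=0)=0; Z[27]=0
i=28: fresh scan; Z[28]=0
i=29: fresh scan; Z[29]=0
i=30: fresh scan; Z[30]=0
i=31: fresh scan; Z[31]=0
i=32: fresh scan; Z[32]=1 extend→box=[32,33)
i=33: fresh scan; Z[33]=1 extend→box=[33,34)
i=34: fresh scan; Z[34]=1 extend→box=[34,35)
i=35: fresh scan; Z[35]=3 extend→box=[35,38)
i=36: min(r-i=2, Z[1]=0)=0; Z[36]=0
i=37: min(r-i=1, Z[2]=0)=0; Z[37]=0

[38, 0, 0, 1, 0, 0, 0, 1, 0, 0, 2, 0, 0, 4, 0, 0, 3, 0, 0, 0, 1, 0, 0, 0, 1, 3, 0, 0, 0, 0, 0, 0, 1, 1, 1, 3, 0, 0]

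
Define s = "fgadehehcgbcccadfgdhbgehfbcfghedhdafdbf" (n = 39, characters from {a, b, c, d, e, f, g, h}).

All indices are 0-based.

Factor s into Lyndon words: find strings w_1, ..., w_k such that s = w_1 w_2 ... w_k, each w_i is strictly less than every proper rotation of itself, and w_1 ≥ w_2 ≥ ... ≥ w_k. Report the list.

emit factor 1: 'fg' (i=0, period=2)
emit factor 2: 'adehehcgbcccadfgdhbgehfbcfghedhdafdbf' (i=2, period=37)

["fg", "adehehcgbcccadfgdhbgehfbcfghedhdafdbf"]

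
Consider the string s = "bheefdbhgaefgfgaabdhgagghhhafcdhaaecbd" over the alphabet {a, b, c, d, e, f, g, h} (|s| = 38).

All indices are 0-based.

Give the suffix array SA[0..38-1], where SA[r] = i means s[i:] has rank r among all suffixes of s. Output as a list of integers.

rank | idx | suffix
   0 |  15 | aabdhgagghhhafcdhaaecbd
   1 |  32 | aaecbd
   2 |  16 | abdhgagghhhafcdhaaecbd
   3 |  33 | aecbd
   4 |   9 | aefgfgaabdhgagghhhafcdhaaecbd
   5 |  27 | afcdhaaecbd
   6 |  21 | agghhhafcdhaaecbd
   7 |  36 | bd
   8 |  17 | bdhgagghhhafcdhaaecbd
   9 |   0 | bheefdbhgaefgfgaabdhgagghhhafcdhaaecbd
  10 |   6 | bhgaefgfgaabdhgagghhhafcdhaaecbd
  11 |  35 | cbd
  12 |  29 | cdhaaecbd
  13 |  37 | d
  14 |   5 | dbhgaefgfgaabdhgagghhhafcdhaaecbd
  15 |  30 | dhaaecbd
  16 |  18 | dhgagghhhafcdhaaecbd
  17 |  34 | ecbd
  18 |   2 | eefdbhgaefgfgaabdhgagghhhafcdhaaecbd
  19 |   3 | efdbhgaefgfgaabdhgagghhhafcdhaaecbd
  20 |  10 | efgfgaabdhgagghhhafcdhaaecbd
  21 |  28 | fcdhaaecbd
  22 |   4 | fdbhgaefgfgaabdhgagghhhafcdhaaecbd
  23 |  13 | fgaabdhgagghhhafcdhaaecbd
  24 |  11 | fgfgaabdhgagghhhafcdhaaecbd
  25 |  14 | gaabdhgagghhhafcdhaaecbd
  26 |   8 | gaefgfgaabdhgagghhhafcdhaaecbd
  27 |  20 | gagghhhafcdhaaecbd
  28 |  12 | gfgaabdhgagghhhafcdhaaecbd
  29 |  22 | gghhhafcdhaaecbd
  30 |  23 | ghhhafcdhaaecbd
  31 |  31 | haaecbd
  32 |  26 | hafcdhaaecbd
  33 |   1 | heefdbhgaefgfgaabdhgagghhhafcdhaaecbd
  34 |   7 | hgaefgfgaabdhgagghhhafcdhaaecbd
  35 |  19 | hgagghhhafcdhaaecbd
  36 |  25 | hhafcdhaaecbd
  37 |  24 | hhhafcdhaaecbd

[15, 32, 16, 33, 9, 27, 21, 36, 17, 0, 6, 35, 29, 37, 5, 30, 18, 34, 2, 3, 10, 28, 4, 13, 11, 14, 8, 20, 12, 22, 23, 31, 26, 1, 7, 19, 25, 24]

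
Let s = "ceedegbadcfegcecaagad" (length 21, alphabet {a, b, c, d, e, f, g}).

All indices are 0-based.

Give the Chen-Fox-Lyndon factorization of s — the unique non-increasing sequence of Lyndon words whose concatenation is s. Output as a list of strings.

emit factor 1: 'ceedeg' (i=0, period=6)
emit factor 2: 'b' (i=6, period=1)
emit factor 3: 'adcfegcec' (i=7, period=9)
emit factor 4: 'aagad' (i=16, period=5)

["ceedeg", "b", "adcfegcec", "aagad"]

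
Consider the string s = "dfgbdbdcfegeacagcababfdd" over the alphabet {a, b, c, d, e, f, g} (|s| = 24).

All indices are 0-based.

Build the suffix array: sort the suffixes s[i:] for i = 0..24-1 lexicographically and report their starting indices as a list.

rank→(start, suffix):
  0 → (17, 'ababfdd')
  1 → (19, 'abfdd')
  2 → (12, 'acagcababfdd')
  3 → (14, 'agcababfdd')
  4 → (18, 'babfdd')
  5 → (3, 'bdbdcfegeacagcababfdd')
  6 → (5, 'bdcfegeacagcababfdd')
  7 → (20, 'bfdd')
  8 → (16, 'cababfdd')
  9 → (13, 'cagcababfdd')
  10 → (7, 'cfegeacagcababfdd')
  11 → (23, 'd')
  12 → (4, 'dbdcfegeacagcababfdd')
  13 → (6, 'dcfegeacagcababfdd')
  14 → (22, 'dd')
  15 → (0, 'dfgbdbdcfegeacagcababfdd')
  16 → (11, 'eacagcababfdd')
  17 → (9, 'egeacagcababfdd')
  18 → (21, 'fdd')
  19 → (8, 'fegeacagcababfdd')
  20 → (1, 'fgbdbdcfegeacagcababfdd')
  21 → (2, 'gbdbdcfegeacagcababfdd')
  22 → (15, 'gcababfdd')
  23 → (10, 'geacagcababfdd')

[17, 19, 12, 14, 18, 3, 5, 20, 16, 13, 7, 23, 4, 6, 22, 0, 11, 9, 21, 8, 1, 2, 15, 10]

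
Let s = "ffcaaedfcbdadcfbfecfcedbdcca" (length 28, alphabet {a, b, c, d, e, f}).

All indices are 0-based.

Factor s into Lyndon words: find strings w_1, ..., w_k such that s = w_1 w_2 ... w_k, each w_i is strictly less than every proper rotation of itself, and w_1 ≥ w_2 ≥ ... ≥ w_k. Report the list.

["f", "f", "c", "aaedfcbdadcfbfecfcedbdcc", "a"]

emit factor 1: 'f' (i=0, period=1)
emit factor 2: 'f' (i=1, period=1)
emit factor 3: 'c' (i=2, period=1)
emit factor 4: 'aaedfcbdadcfbfecfcedbdcc' (i=3, period=24)
emit factor 5: 'a' (i=27, period=1)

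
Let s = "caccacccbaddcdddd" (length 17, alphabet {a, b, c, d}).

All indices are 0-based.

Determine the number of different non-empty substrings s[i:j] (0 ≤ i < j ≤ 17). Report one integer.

129

rank→(start, suffix):
  0 → (1, 'accacccbaddcdddd')
  1 → (4, 'acccbaddcdddd')
  2 → (9, 'addcdddd')
  3 → (8, 'baddcdddd')
  4 → (0, 'caccacccbaddcdddd')
  5 → (3, 'cacccbaddcdddd')
  6 → (7, 'cbaddcdddd')
  7 → (2, 'ccacccbaddcdddd')
  8 → (6, 'ccbaddcdddd')
  9 → (5, 'cccbaddcdddd')
  10 → (12, 'cdddd')
  11 → (16, 'd')
  12 → (11, 'dcdddd')
  13 → (15, 'dd')
  14 → (10, 'ddcdddd')
  15 → (14, 'ddd')
  16 → (13, 'dddd')

SA = [1, 4, 9, 8, 0, 3, 7, 2, 6, 5, 12, 16, 11, 15, 10, 14, 13]
i: (SA[i-1],SA[i]) lcp shared
  1: (1,4) 3 'acc'
  2: (4,9) 1 'a'
  3: (9,8) 0 ''
  4: (8,0) 0 ''
  5: (0,3) 4 'cacc'
  6: (3,7) 1 'c'
  7: (7,2) 1 'c'
  8: (2,6) 2 'cc'
  9: (6,5) 2 'cc'
  10: (5,12) 1 'c'
  11: (12,16) 0 ''
  12: (16,11) 1 'd'
  13: (11,15) 1 'd'
  14: (15,10) 2 'dd'
  15: (10,14) 2 'dd'
  16: (14,13) 3 'ddd'

n(n+1)/2 = 17·18/2 = 153
Σ LCP = 0 + 3 + 1 + 0 + 0 + 4 + 1 + 1 + 2 + 2 + 1 + 0 + 1 + 1 + 2 + 2 + 3 = 24
distinct = 153 − 24 = 129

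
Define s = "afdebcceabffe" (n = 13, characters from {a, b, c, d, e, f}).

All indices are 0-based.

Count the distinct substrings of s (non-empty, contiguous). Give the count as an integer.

rank | idx | suffix
   0 |   8 | abffe
   1 |   0 | afdebcceabffe
   2 |   4 | bcceabffe
   3 |   9 | bffe
   4 |   5 | cceabffe
   5 |   6 | ceabffe
   6 |   2 | debcceabffe
   7 |  12 | e
   8 |   7 | eabffe
   9 |   3 | ebcceabffe
  10 |   1 | fdebcceabffe
  11 |  11 | fe
  12 |  10 | ffe

SA = [8, 0, 4, 9, 5, 6, 2, 12, 7, 3, 1, 11, 10]
[i] adj suffixes → lcp
  [1] 8/0 → 1 ('a')
  [2] 0/4 → 0 ('')
  [3] 4/9 → 1 ('b')
  [4] 9/5 → 0 ('')
  [5] 5/6 → 1 ('c')
  [6] 6/2 → 0 ('')
  [7] 2/12 → 0 ('')
  [8] 12/7 → 1 ('e')
  [9] 7/3 → 1 ('e')
  [10] 3/1 → 0 ('')
  [11] 1/11 → 1 ('f')
  [12] 11/10 → 1 ('f')

n(n+1)/2 = 13·14/2 = 91
Σ LCP = 0 + 1 + 0 + 1 + 0 + 1 + 0 + 0 + 1 + 1 + 0 + 1 + 1 = 7
distinct = 91 − 7 = 84

84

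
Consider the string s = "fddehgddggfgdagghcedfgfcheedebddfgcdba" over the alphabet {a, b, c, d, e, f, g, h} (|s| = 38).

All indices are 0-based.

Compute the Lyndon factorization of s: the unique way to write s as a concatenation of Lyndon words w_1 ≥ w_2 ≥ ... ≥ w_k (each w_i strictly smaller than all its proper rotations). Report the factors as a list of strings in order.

["f", "ddehgddggfg", "d", "agghcedfgfcheedebddfgcdb", "a"]

emit factor 1: 'f' (i=0, period=1)
emit factor 2: 'ddehgddggfg' (i=1, period=11)
emit factor 3: 'd' (i=12, period=1)
emit factor 4: 'agghcedfgfcheedebddfgcdb' (i=13, period=24)
emit factor 5: 'a' (i=37, period=1)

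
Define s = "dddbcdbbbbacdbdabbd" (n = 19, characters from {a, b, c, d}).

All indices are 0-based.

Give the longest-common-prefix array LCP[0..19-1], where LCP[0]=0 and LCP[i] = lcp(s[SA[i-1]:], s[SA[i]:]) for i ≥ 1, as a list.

rank→(start, suffix):
  0 → (15, 'abbd')
  1 → (10, 'acdbdabbd')
  2 → (9, 'bacdbdabbd')
  3 → (8, 'bbacdbdabbd')
  4 → (7, 'bbbacdbdabbd')
  5 → (6, 'bbbbacdbdabbd')
  6 → (16, 'bbd')
  7 → (3, 'bcdbbbbacdbdabbd')
  8 → (17, 'bd')
  9 → (13, 'bdabbd')
  10 → (4, 'cdbbbbacdbdabbd')
  11 → (11, 'cdbdabbd')
  12 → (18, 'd')
  13 → (14, 'dabbd')
  14 → (5, 'dbbbbacdbdabbd')
  15 → (2, 'dbcdbbbbacdbdabbd')
  16 → (12, 'dbdabbd')
  17 → (1, 'ddbcdbbbbacdbdabbd')
  18 → (0, 'dddbcdbbbbacdbdabbd')

SA = [15, 10, 9, 8, 7, 6, 16, 3, 17, 13, 4, 11, 18, 14, 5, 2, 12, 1, 0]
i: (SA[i-1],SA[i]) lcp shared
  1: (15,10) 1 'a'
  2: (10,9) 0 ''
  3: (9,8) 1 'b'
  4: (8,7) 2 'bb'
  5: (7,6) 3 'bbb'
  6: (6,16) 2 'bb'
  7: (16,3) 1 'b'
  8: (3,17) 1 'b'
  9: (17,13) 2 'bd'
  10: (13,4) 0 ''
  11: (4,11) 3 'cdb'
  12: (11,18) 0 ''
  13: (18,14) 1 'd'
  14: (14,5) 1 'd'
  15: (5,2) 2 'db'
  16: (2,12) 2 'db'
  17: (12,1) 1 'd'
  18: (1,0) 2 'dd'

[0, 1, 0, 1, 2, 3, 2, 1, 1, 2, 0, 3, 0, 1, 1, 2, 2, 1, 2]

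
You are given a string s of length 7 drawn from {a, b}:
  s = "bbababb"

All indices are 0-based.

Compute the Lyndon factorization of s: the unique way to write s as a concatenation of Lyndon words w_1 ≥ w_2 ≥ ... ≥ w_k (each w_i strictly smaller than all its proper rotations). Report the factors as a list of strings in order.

["b", "b", "ababb"]

emit factor 1: 'b' (i=0, period=1)
emit factor 2: 'b' (i=1, period=1)
emit factor 3: 'ababb' (i=2, period=5)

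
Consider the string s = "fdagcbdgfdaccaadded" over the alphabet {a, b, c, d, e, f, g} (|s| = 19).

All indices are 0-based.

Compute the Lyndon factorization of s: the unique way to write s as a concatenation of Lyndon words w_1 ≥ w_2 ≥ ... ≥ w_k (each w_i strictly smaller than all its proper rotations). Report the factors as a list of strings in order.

["f", "d", "agcbdgfd", "acc", "aadded"]

emit factor 1: 'f' (i=0, period=1)
emit factor 2: 'd' (i=1, period=1)
emit factor 3: 'agcbdgfd' (i=2, period=8)
emit factor 4: 'acc' (i=10, period=3)
emit factor 5: 'aadded' (i=13, period=6)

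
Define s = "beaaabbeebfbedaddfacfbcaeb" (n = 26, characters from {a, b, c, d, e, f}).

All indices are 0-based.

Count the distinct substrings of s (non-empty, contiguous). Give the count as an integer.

326

rank | idx | suffix
   0 |   2 | aaabbeebfbedaddfacfbcaeb
   1 |   3 | aabbeebfbedaddfacfbcaeb
   2 |   4 | abbeebfbedaddfacfbcaeb
   3 |  18 | acfbcaeb
   4 |  14 | addfacfbcaeb
   5 |  23 | aeb
   6 |  25 | b
   7 |   5 | bbeebfbedaddfacfbcaeb
   8 |  21 | bcaeb
   9 |   0 | beaaabbeebfbedaddfacfbcaeb
  10 |  11 | bedaddfacfbcaeb
  11 |   6 | beebfbedaddfacfbcaeb
  12 |   9 | bfbedaddfacfbcaeb
  13 |  22 | caeb
  14 |  19 | cfbcaeb
  15 |  13 | daddfacfbcaeb
  16 |  15 | ddfacfbcaeb
  17 |  16 | dfacfbcaeb
  18 |   1 | eaaabbeebfbedaddfacfbcaeb
  19 |  24 | eb
  20 |   8 | ebfbedaddfacfbcaeb
  21 |  12 | edaddfacfbcaeb
  22 |   7 | eebfbedaddfacfbcaeb
  23 |  17 | facfbcaeb
  24 |  20 | fbcaeb
  25 |  10 | fbedaddfacfbcaeb

SA = [2, 3, 4, 18, 14, 23, 25, 5, 21, 0, 11, 6, 9, 22, 19, 13, 15, 16, 1, 24, 8, 12, 7, 17, 20, 10]
i: (SA[i-1],SA[i]) lcp shared
  1: (2,3) 2 'aa'
  2: (3,4) 1 'a'
  3: (4,18) 1 'a'
  4: (18,14) 1 'a'
  5: (14,23) 1 'a'
  6: (23,25) 0 ''
  7: (25,5) 1 'b'
  8: (5,21) 1 'b'
  9: (21,0) 1 'b'
  10: (0,11) 2 'be'
  11: (11,6) 2 'be'
  12: (6,9) 1 'b'
  13: (9,22) 0 ''
  14: (22,19) 1 'c'
  15: (19,13) 0 ''
  16: (13,15) 1 'd'
  17: (15,16) 1 'd'
  18: (16,1) 0 ''
  19: (1,24) 1 'e'
  20: (24,8) 2 'eb'
  21: (8,12) 1 'e'
  22: (12,7) 1 'e'
  23: (7,17) 0 ''
  24: (17,20) 1 'f'
  25: (20,10) 2 'fb'

n(n+1)/2 = 26·27/2 = 351
Σ LCP = 0 + 2 + 1 + 1 + 1 + 1 + 0 + 1 + 1 + 1 + 2 + 2 + 1 + 0 + 1 + 0 + 1 + 1 + 0 + 1 + 2 + 1 + 1 + 0 + 1 + 2 = 25
distinct = 351 − 25 = 326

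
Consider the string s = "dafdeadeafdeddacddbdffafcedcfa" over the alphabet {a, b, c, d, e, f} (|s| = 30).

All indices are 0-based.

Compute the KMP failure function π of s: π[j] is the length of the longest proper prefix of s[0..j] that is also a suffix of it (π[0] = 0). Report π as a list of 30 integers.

[0, 0, 0, 1, 0, 0, 1, 0, 0, 0, 1, 0, 1, 1, 2, 0, 1, 1, 0, 1, 0, 0, 0, 0, 0, 0, 1, 0, 0, 0]

π[0] = 0
j=1 s[j]='a': π[1]=0 (border '')
j=2 s[j]='f': π[2]=0 (border '')
j=3 s[j]='d': π[3]=1 (border 'd')
j=4 s[j]='e': k: 1→0; π[4]=0 (border '')
j=5 s[j]='a': π[5]=0 (border '')
j=6 s[j]='d': π[6]=1 (border 'd')
j=7 s[j]='e': k: 1→0; π[7]=0 (border '')
j=8 s[j]='a': π[8]=0 (border '')
j=9 s[j]='f': π[9]=0 (border '')
j=10 s[j]='d': π[10]=1 (border 'd')
j=11 s[j]='e': k: 1→0; π[11]=0 (border '')
j=12 s[j]='d': π[12]=1 (border 'd')
j=13 s[j]='d': k: 1→0; π[13]=1 (border 'd')
j=14 s[j]='a': π[14]=2 (border 'da')
j=15 s[j]='c': k: 2→0; π[15]=0 (border '')
j=16 s[j]='d': π[16]=1 (border 'd')
j=17 s[j]='d': k: 1→0; π[17]=1 (border 'd')
j=18 s[j]='b': k: 1→0; π[18]=0 (border '')
j=19 s[j]='d': π[19]=1 (border 'd')
j=20 s[j]='f': k: 1→0; π[20]=0 (border '')
j=21 s[j]='f': π[21]=0 (border '')
j=22 s[j]='a': π[22]=0 (border '')
j=23 s[j]='f': π[23]=0 (border '')
j=24 s[j]='c': π[24]=0 (border '')
j=25 s[j]='e': π[25]=0 (border '')
j=26 s[j]='d': π[26]=1 (border 'd')
j=27 s[j]='c': k: 1→0; π[27]=0 (border '')
j=28 s[j]='f': π[28]=0 (border '')
j=29 s[j]='a': π[29]=0 (border '')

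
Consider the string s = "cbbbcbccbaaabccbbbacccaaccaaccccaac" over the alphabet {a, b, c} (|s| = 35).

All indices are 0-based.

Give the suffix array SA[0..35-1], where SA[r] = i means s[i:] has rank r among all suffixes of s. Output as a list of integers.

[9, 10, 32, 22, 26, 11, 33, 23, 18, 27, 8, 17, 16, 15, 1, 2, 3, 5, 12, 34, 31, 21, 25, 7, 14, 0, 4, 30, 20, 24, 6, 13, 29, 19, 28]

rank→(start, suffix):
  0 → (9, 'aaabccbbbacccaaccaaccccaac')
  1 → (10, 'aabccbbbacccaaccaaccccaac')
  2 → (32, 'aac')
  3 → (22, 'aaccaaccccaac')
  4 → (26, 'aaccccaac')
  5 → (11, 'abccbbbacccaaccaaccccaac')
  6 → (33, 'ac')
  7 → (23, 'accaaccccaac')
  8 → (18, 'acccaaccaaccccaac')
  9 → (27, 'accccaac')
  10 → (8, 'baaabccbbbacccaaccaaccccaac')
  11 → (17, 'bacccaaccaaccccaac')
  12 → (16, 'bbacccaaccaaccccaac')
  13 → (15, 'bbbacccaaccaaccccaac')
  14 → (1, 'bbbcbccbaaabccbbbacccaaccaaccccaac')
  15 → (2, 'bbcbccbaaabccbbbacccaaccaaccccaac')
  16 → (3, 'bcbccbaaabccbbbacccaaccaaccccaac')
  17 → (5, 'bccbaaabccbbbacccaaccaaccccaac')
  18 → (12, 'bccbbbacccaaccaaccccaac')
  19 → (34, 'c')
  20 → (31, 'caac')
  21 → (21, 'caaccaaccccaac')
  22 → (25, 'caaccccaac')
  23 → (7, 'cbaaabccbbbacccaaccaaccccaac')
  24 → (14, 'cbbbacccaaccaaccccaac')
  25 → (0, 'cbbbcbccbaaabccbbbacccaaccaaccccaac')
  26 → (4, 'cbccbaaabccbbbacccaaccaaccccaac')
  27 → (30, 'ccaac')
  28 → (20, 'ccaaccaaccccaac')
  29 → (24, 'ccaaccccaac')
  30 → (6, 'ccbaaabccbbbacccaaccaaccccaac')
  31 → (13, 'ccbbbacccaaccaaccccaac')
  32 → (29, 'cccaac')
  33 → (19, 'cccaaccaaccccaac')
  34 → (28, 'ccccaac')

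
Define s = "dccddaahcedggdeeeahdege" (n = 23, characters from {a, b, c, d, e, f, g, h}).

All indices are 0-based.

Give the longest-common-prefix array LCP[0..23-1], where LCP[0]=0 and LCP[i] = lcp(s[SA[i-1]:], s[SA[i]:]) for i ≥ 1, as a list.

rank→(start, suffix):
  0 → (5, 'aahcedggdeeeahdege')
  1 → (6, 'ahcedggdeeeahdege')
  2 → (17, 'ahdege')
  3 → (1, 'ccddaahcedggdeeeahdege')
  4 → (2, 'cddaahcedggdeeeahdege')
  5 → (8, 'cedggdeeeahdege')
  6 → (4, 'daahcedggdeeeahdege')
  7 → (0, 'dccddaahcedggdeeeahdege')
  8 → (3, 'ddaahcedggdeeeahdege')
  9 → (13, 'deeeahdege')
  10 → (19, 'dege')
  11 → (10, 'dggdeeeahdege')
  12 → (22, 'e')
  13 → (16, 'eahdege')
  14 → (9, 'edggdeeeahdege')
  15 → (15, 'eeahdege')
  16 → (14, 'eeeahdege')
  17 → (20, 'ege')
  18 → (12, 'gdeeeahdege')
  19 → (21, 'ge')
  20 → (11, 'ggdeeeahdege')
  21 → (7, 'hcedggdeeeahdege')
  22 → (18, 'hdege')

SA = [5, 6, 17, 1, 2, 8, 4, 0, 3, 13, 19, 10, 22, 16, 9, 15, 14, 20, 12, 21, 11, 7, 18]
i: (SA[i-1],SA[i]) lcp shared
  1: (5,6) 1 'a'
  2: (6,17) 2 'ah'
  3: (17,1) 0 ''
  4: (1,2) 1 'c'
  5: (2,8) 1 'c'
  6: (8,4) 0 ''
  7: (4,0) 1 'd'
  8: (0,3) 1 'd'
  9: (3,13) 1 'd'
  10: (13,19) 2 'de'
  11: (19,10) 1 'd'
  12: (10,22) 0 ''
  13: (22,16) 1 'e'
  14: (16,9) 1 'e'
  15: (9,15) 1 'e'
  16: (15,14) 2 'ee'
  17: (14,20) 1 'e'
  18: (20,12) 0 ''
  19: (12,21) 1 'g'
  20: (21,11) 1 'g'
  21: (11,7) 0 ''
  22: (7,18) 1 'h'

[0, 1, 2, 0, 1, 1, 0, 1, 1, 1, 2, 1, 0, 1, 1, 1, 2, 1, 0, 1, 1, 0, 1]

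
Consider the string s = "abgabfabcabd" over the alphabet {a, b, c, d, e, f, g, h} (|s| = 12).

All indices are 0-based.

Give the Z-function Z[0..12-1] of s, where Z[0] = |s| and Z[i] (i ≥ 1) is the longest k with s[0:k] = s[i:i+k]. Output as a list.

Z[0]=12
i=1: fresh scan; Z[1]=0
i=2: fresh scan; Z[2]=0
i=3: fresh scan; Z[3]=2 grow→box=[3,5)
i=4: min(r-i=1, Z[1]=0)=0; Z[4]=0
i=5: fresh scan; Z[5]=0
i=6: fresh scan; Z[6]=2 grow→box=[6,8)
i=7: min(r-i=1, Z[1]=0)=0; Z[7]=0
i=8: fresh scan; Z[8]=0
i=9: fresh scan; Z[9]=2 grow→box=[9,11)
i=10: min(r-i=1, Z[1]=0)=0; Z[10]=0
i=11: fresh scan; Z[11]=0

[12, 0, 0, 2, 0, 0, 2, 0, 0, 2, 0, 0]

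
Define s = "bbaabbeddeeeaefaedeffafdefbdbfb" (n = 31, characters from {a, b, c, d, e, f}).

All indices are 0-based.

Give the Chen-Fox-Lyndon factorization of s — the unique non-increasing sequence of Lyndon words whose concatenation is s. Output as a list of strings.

["b", "b", "aabbeddeeeaefaedeffafdefbdbfb"]

emit factor 1: 'b' (i=0, period=1)
emit factor 2: 'b' (i=1, period=1)
emit factor 3: 'aabbeddeeeaefaedeffafdefbdbfb' (i=2, period=29)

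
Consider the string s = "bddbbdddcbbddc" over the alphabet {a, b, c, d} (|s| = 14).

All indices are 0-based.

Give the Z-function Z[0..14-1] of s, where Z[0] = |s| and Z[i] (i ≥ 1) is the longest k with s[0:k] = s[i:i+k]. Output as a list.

Z[0]=14
i=1: outside box; Z[1]=0
i=2: outside box; Z[2]=0
i=3: outside box; Z[3]=1 scan→box=[3,4)
i=4: outside box; Z[4]=3 scan→box=[4,7)
i=5: min(r-i=2, Z[1]=0)=0; Z[5]=0
i=6: min(r-i=1, Z[2]=0)=0; Z[6]=0
i=7: outside box; Z[7]=0
i=8: outside box; Z[8]=0
i=9: outside box; Z[9]=1 scan→box=[9,10)
i=10: outside box; Z[10]=3 scan→box=[10,13)
i=11: min(r-i=2, Z[1]=0)=0; Z[11]=0
i=12: min(r-i=1, Z[2]=0)=0; Z[12]=0
i=13: outside box; Z[13]=0

[14, 0, 0, 1, 3, 0, 0, 0, 0, 1, 3, 0, 0, 0]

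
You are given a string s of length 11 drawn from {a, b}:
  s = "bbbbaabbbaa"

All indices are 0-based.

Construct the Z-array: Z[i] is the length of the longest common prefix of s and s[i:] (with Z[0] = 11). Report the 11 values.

Z[0]=11
i=1: i≥r, start 0; Z[1]=3 grow→box=[1,4)
i=2: min(r-i=2, Z[1]=3)=2; Z[2]=2
i=3: min(r-i=1, Z[2]=2)=1; Z[3]=1
i=4: i≥r, start 0; Z[4]=0
i=5: i≥r, start 0; Z[5]=0
i=6: i≥r, start 0; Z[6]=3 grow→box=[6,9)
i=7: min(r-i=2, Z[1]=3)=2; Z[7]=2
i=8: min(r-i=1, Z[2]=2)=1; Z[8]=1
i=9: i≥r, start 0; Z[9]=0
i=10: i≥r, start 0; Z[10]=0

[11, 3, 2, 1, 0, 0, 3, 2, 1, 0, 0]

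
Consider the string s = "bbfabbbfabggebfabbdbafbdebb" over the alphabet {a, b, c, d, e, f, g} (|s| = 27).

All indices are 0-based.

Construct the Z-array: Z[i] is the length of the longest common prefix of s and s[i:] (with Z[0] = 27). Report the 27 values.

Z[0]=27
i=1: outside box; Z[1]=1 grow→box=[1,2)
i=2: outside box; Z[2]=0
i=3: outside box; Z[3]=0
i=4: outside box; Z[4]=2 grow→box=[4,6)
i=5: min(r-i=1, Z[1]=1)=1; Z[5]=5 grow→box=[5,10)
i=6: min(r-i=4, Z[1]=1)=1; Z[6]=1
i=7: min(r-i=3, Z[2]=0)=0; Z[7]=0
i=8: min(r-i=2, Z[3]=0)=0; Z[8]=0
i=9: min(r-i=1, Z[4]=2)=1; Z[9]=1
i=10: outside box; Z[10]=0
i=11: outside box; Z[11]=0
i=12: outside box; Z[12]=0
i=13: outside box; Z[13]=1 grow→box=[13,14)
i=14: outside box; Z[14]=0
i=15: outside box; Z[15]=0
i=16: outside box; Z[16]=2 grow→box=[16,18)
i=17: min(r-i=1, Z[1]=1)=1; Z[17]=1
i=18: outside box; Z[18]=0
i=19: outside box; Z[19]=1 grow→box=[19,20)
i=20: outside box; Z[20]=0
i=21: outside box; Z[21]=0
i=22: outside box; Z[22]=1 grow→box=[22,23)
i=23: outside box; Z[23]=0
i=24: outside box; Z[24]=0
i=25: outside box; Z[25]=2 grow→box=[25,27)
i=26: min(r-i=1, Z[1]=1)=1; Z[26]=1

[27, 1, 0, 0, 2, 5, 1, 0, 0, 1, 0, 0, 0, 1, 0, 0, 2, 1, 0, 1, 0, 0, 1, 0, 0, 2, 1]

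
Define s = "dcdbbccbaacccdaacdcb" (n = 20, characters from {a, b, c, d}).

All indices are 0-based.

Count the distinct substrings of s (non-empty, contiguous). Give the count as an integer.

rank | idx | suffix
   0 |   8 | aacccdaacdcb
   1 |  14 | aacdcb
   2 |   9 | acccdaacdcb
   3 |  15 | acdcb
   4 |  19 | b
   5 |   7 | baacccdaacdcb
   6 |   3 | bbccbaacccdaacdcb
   7 |   4 | bccbaacccdaacdcb
   8 |  18 | cb
   9 |   6 | cbaacccdaacdcb
  10 |   5 | ccbaacccdaacdcb
  11 |  10 | cccdaacdcb
  12 |  11 | ccdaacdcb
  13 |  12 | cdaacdcb
  14 |   1 | cdbbccbaacccdaacdcb
  15 |  16 | cdcb
  16 |  13 | daacdcb
  17 |   2 | dbbccbaacccdaacdcb
  18 |  17 | dcb
  19 |   0 | dcdbbccbaacccdaacdcb

SA = [8, 14, 9, 15, 19, 7, 3, 4, 18, 6, 5, 10, 11, 12, 1, 16, 13, 2, 17, 0]
i: (SA[i-1],SA[i]) lcp shared
  1: (8,14) 3 'aac'
  2: (14,9) 1 'a'
  3: (9,15) 2 'ac'
  4: (15,19) 0 ''
  5: (19,7) 1 'b'
  6: (7,3) 1 'b'
  7: (3,4) 1 'b'
  8: (4,18) 0 ''
  9: (18,6) 2 'cb'
  10: (6,5) 1 'c'
  11: (5,10) 2 'cc'
  12: (10,11) 2 'cc'
  13: (11,12) 1 'c'
  14: (12,1) 2 'cd'
  15: (1,16) 2 'cd'
  16: (16,13) 0 ''
  17: (13,2) 1 'd'
  18: (2,17) 1 'd'
  19: (17,0) 2 'dc'

n(n+1)/2 = 20·21/2 = 210
Σ LCP = 0 + 3 + 1 + 2 + 0 + 1 + 1 + 1 + 0 + 2 + 1 + 2 + 2 + 1 + 2 + 2 + 0 + 1 + 1 + 2 = 25
distinct = 210 − 25 = 185

185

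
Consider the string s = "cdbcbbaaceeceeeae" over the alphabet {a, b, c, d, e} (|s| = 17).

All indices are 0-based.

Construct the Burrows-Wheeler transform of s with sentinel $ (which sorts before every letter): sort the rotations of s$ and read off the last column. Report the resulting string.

rank  rotation            last
    0  $cdbcbbaaceeceeeae  e
    1  aaceeceeeae$cdbcbb  b
    2  aceeceeeae$cdbcbba  a
    3  ae$cdbcbbaaceeceee  e
    4  baaceeceeeae$cdbcb  b
    5  bbaaceeceeeae$cdbc  c
    6  bcbbaaceeceeeae$cd  d
    7  cbbaaceeceeeae$cdb  b
    8  cdbcbbaaceeceeeae$  $
    9  ceeceeeae$cdbcbbaa  a
   10  ceeeae$cdbcbbaacee  e
   11  dbcbbaaceeceeeae$c  c
   12  e$cdbcbbaaceeceeea  a
   13  eae$cdbcbbaaceecee  e
   14  eceeeae$cdbcbbaace  e
   15  eeae$cdbcbbaaceece  e
   16  eeceeeae$cdbcbbaac  c
   17  eeeae$cdbcbbaaceec  c

ebaebcdb$aecaeeecc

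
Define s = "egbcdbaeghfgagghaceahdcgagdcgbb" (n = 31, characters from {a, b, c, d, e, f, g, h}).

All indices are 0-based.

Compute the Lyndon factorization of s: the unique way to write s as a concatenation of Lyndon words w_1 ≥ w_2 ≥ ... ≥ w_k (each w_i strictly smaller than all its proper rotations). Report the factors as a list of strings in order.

emit factor 1: 'eg' (i=0, period=2)
emit factor 2: 'bcd' (i=2, period=3)
emit factor 3: 'b' (i=5, period=1)
emit factor 4: 'aeghfgaggh' (i=6, period=10)
emit factor 5: 'aceahdcgagdcgbb' (i=16, period=15)

["eg", "bcd", "b", "aeghfgaggh", "aceahdcgagdcgbb"]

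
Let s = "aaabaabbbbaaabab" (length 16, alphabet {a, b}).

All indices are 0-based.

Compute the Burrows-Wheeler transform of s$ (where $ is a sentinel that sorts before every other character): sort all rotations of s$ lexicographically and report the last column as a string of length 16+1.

b$baabbaaaabaabba

rank  rotation           last
    0  $aaabaabbbbaaabab  b
    1  aaabaabbbbaaabab$  $
    2  aaabab$aaabaabbbb  b
    3  aabaabbbbaaabab$a  a
    4  aabab$aaabaabbbba  a
    5  aabbbbaaabab$aaab  b
    6  ab$aaabaabbbbaaab  b
    7  abaabbbbaaabab$aa  a
    8  abab$aaabaabbbbaa  a
    9  abbbbaaabab$aaaba  a
   10  b$aaabaabbbbaaaba  a
   11  baaabab$aaabaabbb  b
   12  baabbbbaaabab$aaa  a
   13  bab$aaabaabbbbaaa  a
   14  bbaaabab$aaabaabb  b
   15  bbbaaabab$aaabaab  b
   16  bbbbaaabab$aaabaa  a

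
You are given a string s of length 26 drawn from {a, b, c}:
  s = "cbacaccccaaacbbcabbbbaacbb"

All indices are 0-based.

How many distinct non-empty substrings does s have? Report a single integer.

rank | idx | suffix
   0 |   9 | aaacbbcabbbbaacbb
   1 |  21 | aacbb
   2 |  10 | aacbbcabbbbaacbb
   3 |  16 | abbbbaacbb
   4 |   2 | acaccccaaacbbcabbbbaacbb
   5 |  22 | acbb
   6 |  11 | acbbcabbbbaacbb
   7 |   4 | accccaaacbbcabbbbaacbb
   8 |  25 | b
   9 |  20 | baacbb
  10 |   1 | bacaccccaaacbbcabbbbaacbb
  11 |  24 | bb
  12 |  19 | bbaacbb
  13 |  18 | bbbaacbb
  14 |  17 | bbbbaacbb
  15 |  13 | bbcabbbbaacbb
  16 |  14 | bcabbbbaacbb
  17 |   8 | caaacbbcabbbbaacbb
  18 |  15 | cabbbbaacbb
  19 |   3 | caccccaaacbbcabbbbaacbb
  20 |   0 | cbacaccccaaacbbcabbbbaacbb
  21 |  23 | cbb
  22 |  12 | cbbcabbbbaacbb
  23 |   7 | ccaaacbbcabbbbaacbb
  24 |   6 | cccaaacbbcabbbbaacbb
  25 |   5 | ccccaaacbbcabbbbaacbb

SA = [9, 21, 10, 16, 2, 22, 11, 4, 25, 20, 1, 24, 19, 18, 17, 13, 14, 8, 15, 3, 0, 23, 12, 7, 6, 5]
rank  pair      lcp
   1  s[9:],s[21:]  2  'aa'
   2  s[21:],s[10:]  5  'aacbb'
   3  s[10:],s[16:]  1  'a'
   4  s[16:],s[2:]  1  'a'
   5  s[2:],s[22:]  2  'ac'
   6  s[22:],s[11:]  4  'acbb'
   7  s[11:],s[4:]  2  'ac'
   8  s[4:],s[25:]  0  ''
   9  s[25:],s[20:]  1  'b'
  10  s[20:],s[1:]  2  'ba'
  11  s[1:],s[24:]  1  'b'
  12  s[24:],s[19:]  2  'bb'
  13  s[19:],s[18:]  2  'bb'
  14  s[18:],s[17:]  3  'bbb'
  15  s[17:],s[13:]  2  'bb'
  16  s[13:],s[14:]  1  'b'
  17  s[14:],s[8:]  0  ''
  18  s[8:],s[15:]  2  'ca'
  19  s[15:],s[3:]  2  'ca'
  20  s[3:],s[0:]  1  'c'
  21  s[0:],s[23:]  2  'cb'
  22  s[23:],s[12:]  3  'cbb'
  23  s[12:],s[7:]  1  'c'
  24  s[7:],s[6:]  2  'cc'
  25  s[6:],s[5:]  3  'ccc'

n(n+1)/2 = 26·27/2 = 351
Σ LCP = 0 + 2 + 5 + 1 + 1 + 2 + 4 + 2 + 0 + 1 + 2 + 1 + 2 + 2 + 3 + 2 + 1 + 0 + 2 + 2 + 1 + 2 + 3 + 1 + 2 + 3 = 47
distinct = 351 − 47 = 304

304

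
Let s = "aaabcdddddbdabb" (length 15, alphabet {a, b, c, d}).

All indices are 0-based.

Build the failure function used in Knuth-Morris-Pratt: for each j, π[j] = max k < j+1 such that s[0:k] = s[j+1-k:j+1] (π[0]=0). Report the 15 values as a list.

π[0] = 0
j=1 s[j]='a': π[1]=1 (border 'a')
j=2 s[j]='a': π[2]=2 (border 'aa')
j=3 s[j]='b': k: 2→1→0; π[3]=0 (border '')
j=4 s[j]='c': π[4]=0 (border '')
j=5 s[j]='d': π[5]=0 (border '')
j=6 s[j]='d': π[6]=0 (border '')
j=7 s[j]='d': π[7]=0 (border '')
j=8 s[j]='d': π[8]=0 (border '')
j=9 s[j]='d': π[9]=0 (border '')
j=10 s[j]='b': π[10]=0 (border '')
j=11 s[j]='d': π[11]=0 (border '')
j=12 s[j]='a': π[12]=1 (border 'a')
j=13 s[j]='b': k: 1→0; π[13]=0 (border '')
j=14 s[j]='b': π[14]=0 (border '')

[0, 1, 2, 0, 0, 0, 0, 0, 0, 0, 0, 0, 1, 0, 0]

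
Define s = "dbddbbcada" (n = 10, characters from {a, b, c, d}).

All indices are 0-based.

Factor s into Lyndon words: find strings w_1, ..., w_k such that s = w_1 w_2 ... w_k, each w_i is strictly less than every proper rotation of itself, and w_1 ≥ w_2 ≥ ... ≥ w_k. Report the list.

emit factor 1: 'd' (i=0, period=1)
emit factor 2: 'bdd' (i=1, period=3)
emit factor 3: 'bbc' (i=4, period=3)
emit factor 4: 'ad' (i=7, period=2)
emit factor 5: 'a' (i=9, period=1)

["d", "bdd", "bbc", "ad", "a"]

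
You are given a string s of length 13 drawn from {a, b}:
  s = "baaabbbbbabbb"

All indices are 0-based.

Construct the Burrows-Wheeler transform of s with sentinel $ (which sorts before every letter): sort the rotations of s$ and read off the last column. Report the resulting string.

rank  rotation        last
    0  $baaabbbbbabbb  b
    1  aaabbbbbabbb$b  b
    2  aabbbbbabbb$ba  a
    3  abbb$baaabbbbb  b
    4  abbbbbabbb$baa  a
    5  b$baaabbbbbabb  b
    6  baaabbbbbabbb$  $
    7  babbb$baaabbbb  b
    8  bb$baaabbbbbab  b
    9  bbabbb$baaabbb  b
   10  bbb$baaabbbbba  a
   11  bbbabbb$baaabb  b
   12  bbbbabbb$baaab  b
   13  bbbbbabbb$baaa  a

bbabab$bbbabba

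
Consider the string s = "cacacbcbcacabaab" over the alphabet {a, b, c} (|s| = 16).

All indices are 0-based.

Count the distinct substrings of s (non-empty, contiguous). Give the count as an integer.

110

rank→(start, suffix):
  0 → (13, 'aab')
  1 → (14, 'ab')
  2 → (11, 'abaab')
  3 → (9, 'acabaab')
  4 → (1, 'acacbcbcacabaab')
  5 → (3, 'acbcbcacabaab')
  6 → (15, 'b')
  7 → (12, 'baab')
  8 → (7, 'bcacabaab')
  9 → (5, 'bcbcacabaab')
  10 → (10, 'cabaab')
  11 → (8, 'cacabaab')
  12 → (0, 'cacacbcbcacabaab')
  13 → (2, 'cacbcbcacabaab')
  14 → (6, 'cbcacabaab')
  15 → (4, 'cbcbcacabaab')

SA = [13, 14, 11, 9, 1, 3, 15, 12, 7, 5, 10, 8, 0, 2, 6, 4]
rank  pair      lcp
   1  s[13:],s[14:]  1  'a'
   2  s[14:],s[11:]  2  'ab'
   3  s[11:],s[9:]  1  'a'
   4  s[9:],s[1:]  3  'aca'
   5  s[1:],s[3:]  2  'ac'
   6  s[3:],s[15:]  0  ''
   7  s[15:],s[12:]  1  'b'
   8  s[12:],s[7:]  1  'b'
   9  s[7:],s[5:]  2  'bc'
  10  s[5:],s[10:]  0  ''
  11  s[10:],s[8:]  2  'ca'
  12  s[8:],s[0:]  4  'caca'
  13  s[0:],s[2:]  3  'cac'
  14  s[2:],s[6:]  1  'c'
  15  s[6:],s[4:]  3  'cbc'

n(n+1)/2 = 16·17/2 = 136
Σ LCP = 0 + 1 + 2 + 1 + 3 + 2 + 0 + 1 + 1 + 2 + 0 + 2 + 4 + 3 + 1 + 3 = 26
distinct = 136 − 26 = 110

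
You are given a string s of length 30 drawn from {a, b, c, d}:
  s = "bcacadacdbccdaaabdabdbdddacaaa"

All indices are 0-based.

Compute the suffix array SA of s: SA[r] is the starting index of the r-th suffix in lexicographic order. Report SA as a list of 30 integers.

sorted suffixes:
  #0 SA[0]=29  'a'
  #1 SA[1]=28  'aa'
  #2 SA[2]=27  'aaa'
  #3 SA[3]=13  'aaabdabdbdddacaaa'
  #4 SA[4]=14  'aabdabdbdddacaaa'
  #5 SA[5]=15  'abdabdbdddacaaa'
  #6 SA[6]=18  'abdbdddacaaa'
  #7 SA[7]=25  'acaaa'
  #8 SA[8]=2  'acadacdbccdaaabdabdbdddacaaa'
  #9 SA[9]=6  'acdbccdaaabdabdbdddacaaa'
  #10 SA[10]=4  'adacdbccdaaabdabdbdddacaaa'
  #11 SA[11]=0  'bcacadacdbccdaaabdabdbdddacaaa'
  #12 SA[12]=9  'bccdaaabdabdbdddacaaa'
  #13 SA[13]=16  'bdabdbdddacaaa'
  #14 SA[14]=19  'bdbdddacaaa'
  #15 SA[15]=21  'bdddacaaa'
  #16 SA[16]=26  'caaa'
  #17 SA[17]=1  'cacadacdbccdaaabdabdbdddacaaa'
  #18 SA[18]=3  'cadacdbccdaaabdabdbdddacaaa'
  #19 SA[19]=10  'ccdaaabdabdbdddacaaa'
  #20 SA[20]=11  'cdaaabdabdbdddacaaa'
  #21 SA[21]=7  'cdbccdaaabdabdbdddacaaa'
  #22 SA[22]=12  'daaabdabdbdddacaaa'
  #23 SA[23]=17  'dabdbdddacaaa'
  #24 SA[24]=24  'dacaaa'
  #25 SA[25]=5  'dacdbccdaaabdabdbdddacaaa'
  #26 SA[26]=8  'dbccdaaabdabdbdddacaaa'
  #27 SA[27]=20  'dbdddacaaa'
  #28 SA[28]=23  'ddacaaa'
  #29 SA[29]=22  'dddacaaa'

[29, 28, 27, 13, 14, 15, 18, 25, 2, 6, 4, 0, 9, 16, 19, 21, 26, 1, 3, 10, 11, 7, 12, 17, 24, 5, 8, 20, 23, 22]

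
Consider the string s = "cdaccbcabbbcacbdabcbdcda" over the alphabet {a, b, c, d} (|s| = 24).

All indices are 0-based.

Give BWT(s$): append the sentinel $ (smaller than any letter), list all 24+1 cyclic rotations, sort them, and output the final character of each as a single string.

rank  rotation                   last
    0  $cdaccbcabbbcacbdabcbdcda  a
    1  a$cdaccbcabbbcacbdabcbdcd  d
    2  abbbcacbdabcbdcda$cdaccbc  c
    3  abcbdcda$cdaccbcabbbcacbd  d
    4  acbdabcbdcda$cdaccbcabbbc  c
    5  accbcabbbcacbdabcbdcda$cd  d
    6  bbbcacbdabcbdcda$cdaccbca  a
    7  bbcacbdabcbdcda$cdaccbcab  b
    8  bcabbbcacbdabcbdcda$cdacc  c
    9  bcacbdabcbdcda$cdaccbcabb  b
   10  bcbdcda$cdaccbcabbbcacbda  a
   11  bdabcbdcda$cdaccbcabbbcac  c
   12  bdcda$cdaccbcabbbcacbdabc  c
   13  cabbbcacbdabcbdcda$cdaccb  b
   14  cacbdabcbdcda$cdaccbcabbb  b
   15  cbcabbbcacbdabcbdcda$cdac  c
   16  cbdabcbdcda$cdaccbcabbbca  a
   17  cbdcda$cdaccbcabbbcacbdab  b
   18  ccbcabbbcacbdabcbdcda$cda  a
   19  cda$cdaccbcabbbcacbdabcbd  d
   20  cdaccbcabbbcacbdabcbdcda$  $
   21  da$cdaccbcabbbcacbdabcbdc  c
   22  dabcbdcda$cdaccbcabbbcacb  b
   23  daccbcabbbcacbdabcbdcda$c  c
   24  dcda$cdaccbcabbbcacbdabcb  b

adcdcdabcbaccbbcabad$cbcb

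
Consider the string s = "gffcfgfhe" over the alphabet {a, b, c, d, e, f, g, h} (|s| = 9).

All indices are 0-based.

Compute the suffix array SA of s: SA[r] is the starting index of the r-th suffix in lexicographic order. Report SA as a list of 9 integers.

sorted suffixes:
  #0 SA[0]=3  'cfgfhe'
  #1 SA[1]=8  'e'
  #2 SA[2]=2  'fcfgfhe'
  #3 SA[3]=1  'ffcfgfhe'
  #4 SA[4]=4  'fgfhe'
  #5 SA[5]=6  'fhe'
  #6 SA[6]=0  'gffcfgfhe'
  #7 SA[7]=5  'gfhe'
  #8 SA[8]=7  'he'

[3, 8, 2, 1, 4, 6, 0, 5, 7]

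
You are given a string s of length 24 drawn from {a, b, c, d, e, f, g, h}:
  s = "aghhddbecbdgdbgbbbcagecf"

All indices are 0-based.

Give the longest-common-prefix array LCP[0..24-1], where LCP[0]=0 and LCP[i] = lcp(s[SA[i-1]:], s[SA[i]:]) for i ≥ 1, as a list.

rank→(start, suffix):
  0 → (19, 'agecf')
  1 → (0, 'aghhddbecbdgdbgbbbcagecf')
  2 → (15, 'bbbcagecf')
  3 → (16, 'bbcagecf')
  4 → (17, 'bcagecf')
  5 → (9, 'bdgdbgbbbcagecf')
  6 → (6, 'becbdgdbgbbbcagecf')
  7 → (13, 'bgbbbcagecf')
  8 → (18, 'cagecf')
  9 → (8, 'cbdgdbgbbbcagecf')
  10 → (22, 'cf')
  11 → (5, 'dbecbdgdbgbbbcagecf')
  12 → (12, 'dbgbbbcagecf')
  13 → (4, 'ddbecbdgdbgbbbcagecf')
  14 → (10, 'dgdbgbbbcagecf')
  15 → (7, 'ecbdgdbgbbbcagecf')
  16 → (21, 'ecf')
  17 → (23, 'f')
  18 → (14, 'gbbbcagecf')
  19 → (11, 'gdbgbbbcagecf')
  20 → (20, 'gecf')
  21 → (1, 'ghhddbecbdgdbgbbbcagecf')
  22 → (3, 'hddbecbdgdbgbbbcagecf')
  23 → (2, 'hhddbecbdgdbgbbbcagecf')

SA = [19, 0, 15, 16, 17, 9, 6, 13, 18, 8, 22, 5, 12, 4, 10, 7, 21, 23, 14, 11, 20, 1, 3, 2]
[i] adj suffixes → lcp
  [1] 19/0 → 2 ('ag')
  [2] 0/15 → 0 ('')
  [3] 15/16 → 2 ('bb')
  [4] 16/17 → 1 ('b')
  [5] 17/9 → 1 ('b')
  [6] 9/6 → 1 ('b')
  [7] 6/13 → 1 ('b')
  [8] 13/18 → 0 ('')
  [9] 18/8 → 1 ('c')
  [10] 8/22 → 1 ('c')
  [11] 22/5 → 0 ('')
  [12] 5/12 → 2 ('db')
  [13] 12/4 → 1 ('d')
  [14] 4/10 → 1 ('d')
  [15] 10/7 → 0 ('')
  [16] 7/21 → 2 ('ec')
  [17] 21/23 → 0 ('')
  [18] 23/14 → 0 ('')
  [19] 14/11 → 1 ('g')
  [20] 11/20 → 1 ('g')
  [21] 20/1 → 1 ('g')
  [22] 1/3 → 0 ('')
  [23] 3/2 → 1 ('h')

[0, 2, 0, 2, 1, 1, 1, 1, 0, 1, 1, 0, 2, 1, 1, 0, 2, 0, 0, 1, 1, 1, 0, 1]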